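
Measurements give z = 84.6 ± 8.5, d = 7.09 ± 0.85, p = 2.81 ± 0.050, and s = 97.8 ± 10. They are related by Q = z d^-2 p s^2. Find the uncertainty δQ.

15000

Q is a product of powers, so relative uncertainties combine in quadrature:
  (1·δz/z)² = (1×0.100)² = 0.0101;  (-2·δd/d)² = (-2×0.120)² = 0.0575;  (1·δp/p)² = (1×0.0178)² = 0.000317;  (2·δs/s)² = (2×0.102)² = 0.0418
δQ/Q = √(0.110) = 0.331
Q = 45200, so δQ = 0.331 × 45200 = 15000.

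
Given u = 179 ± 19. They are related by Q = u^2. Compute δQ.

6800

Q ∝ u^2, so δQ/Q = |2| · δu/u = 2 × 0.106 = 0.212.
Q = 32000, so δQ = 0.212 × 32000 = 6800.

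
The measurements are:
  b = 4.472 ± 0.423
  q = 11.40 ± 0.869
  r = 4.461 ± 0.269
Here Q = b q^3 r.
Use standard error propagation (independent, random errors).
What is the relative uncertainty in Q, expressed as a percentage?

25.5%

Since Q is a product/quotient, work with relative uncertainties:
  (1·δb/b)² = (1×0.0946)² = 0.00895;  (3·δq/q)² = (3×0.0762)² = 0.0523;  (1·δr/r)² = (1×0.0603)² = 0.00364
δQ/Q = √(0.0649) = 0.255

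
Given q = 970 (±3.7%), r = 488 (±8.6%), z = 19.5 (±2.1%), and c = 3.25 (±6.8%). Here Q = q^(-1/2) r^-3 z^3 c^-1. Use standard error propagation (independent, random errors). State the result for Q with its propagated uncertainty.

Relative error in a monomial: (δQ/Q)² = Σ (nᵢ · δxᵢ/xᵢ)².
  (−½·δq/q)² = (-0.5×0.0370)² = 0.000342;  (-3·δr/r)² = (-3×0.0860)² = 0.0666;  (3·δz/z)² = (3×0.0210)² = 0.00397;  (-1·δc/c)² = (-1×0.0680)² = 0.00462
δQ/Q = √(0.0755) = 0.275
Q = 6.3e-07, so δQ = 0.275 × 6.3e-07 = 1.73e-07.

(6.30 ± 1.73) × 10^-7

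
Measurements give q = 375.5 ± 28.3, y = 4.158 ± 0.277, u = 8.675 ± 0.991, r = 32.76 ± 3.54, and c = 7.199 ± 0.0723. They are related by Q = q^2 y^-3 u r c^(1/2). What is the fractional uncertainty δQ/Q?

0.296

Products/powers → add relative errors in quadrature, weighted by exponent:
  (2·δq/q)² = (2×0.0754)² = 0.0227;  (-3·δy/y)² = (-3×0.0666)² = 0.0399;  (1·δu/u)² = (1×0.114)² = 0.0130;  (1·δr/r)² = (1×0.108)² = 0.0117;  (½·δc/c)² = (0.5×0.0100)² = 2.52e-05
δQ/Q = √(0.0874) = 0.296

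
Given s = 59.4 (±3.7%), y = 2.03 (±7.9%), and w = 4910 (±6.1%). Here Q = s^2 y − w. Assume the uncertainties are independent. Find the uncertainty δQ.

Let p = s^2·y = 7160. δp/p = √((2·δs/s)² + (1·δy/y)²) = √(0.00548 + 0.00624) = 0.108, so δp = 775.
Q = p − w: δQ = √(δp² + δw²) = √(6.01e+05 + 89700) = 831

831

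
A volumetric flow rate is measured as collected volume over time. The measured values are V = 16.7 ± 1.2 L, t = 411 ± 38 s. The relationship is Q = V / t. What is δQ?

Since Q is a product/quotient, work with relative uncertainties:
  (1·δV/V)² = (1×0.0719)² = 0.00516;  (-1·δt/t)² = (-1×0.0925)² = 0.00855
δQ/Q = √(0.0137) = 0.117
Q = 0.0406 L/s, so δQ = 0.117 × 0.0406 = 0.00476 L/s.

0.00476 L/s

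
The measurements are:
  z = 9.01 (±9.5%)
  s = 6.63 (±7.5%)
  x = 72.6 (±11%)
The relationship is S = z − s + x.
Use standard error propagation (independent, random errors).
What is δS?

8.05

For a sum/difference, combine absolute errors in quadrature:
  (δz)² = 0.733;  (δs)² = 0.247;  (δx)² = 63.8
δS = √(64.8) = 8.05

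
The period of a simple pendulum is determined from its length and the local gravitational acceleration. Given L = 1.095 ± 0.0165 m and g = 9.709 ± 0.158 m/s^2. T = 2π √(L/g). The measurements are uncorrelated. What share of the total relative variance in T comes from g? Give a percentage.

(δT/T)² = (½·δL/L)² + (−½·δg/g)²
  L term: (0.5×0.0151)² = 5.68e-05
  g term: (-0.5×0.0163)² = 6.62e-05
Total = 0.000123. Share from g = 6.62e-05/0.000123 = 0.538.

53.8%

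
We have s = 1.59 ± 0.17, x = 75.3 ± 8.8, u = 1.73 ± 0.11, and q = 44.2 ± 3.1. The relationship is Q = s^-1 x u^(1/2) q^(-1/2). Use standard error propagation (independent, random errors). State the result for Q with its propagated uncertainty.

9.37 ± 1.55

Each factor contributes (exponent × relative error)² to (δQ/Q)²:
  (-1·δs/s)² = (-1×0.107)² = 0.0114;  (1·δx/x)² = (1×0.117)² = 0.0137;  (½·δu/u)² = (0.5×0.0636)² = 0.00101;  (−½·δq/q)² = (-0.5×0.0701)² = 0.00123
δQ/Q = √(0.0273) = 0.165
Q = 9.37, so δQ = 0.165 × 9.37 = 1.55.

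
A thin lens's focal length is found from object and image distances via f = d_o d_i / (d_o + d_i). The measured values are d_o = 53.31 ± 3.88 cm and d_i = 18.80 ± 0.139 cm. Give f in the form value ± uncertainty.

∂f/∂d_o = (d_i/(d_o+d_i))² = 0.0680;  ∂f/∂d_i = (d_o/(d_o+d_i))² = 0.547
δf = √((∂f/∂d_o · δd_o)² + (∂f/∂d_i · δd_i)²) = √(0.0696 + 0.00577) = 0.274 cm
f = 13.90 cm.

13.90 ± 0.274 cm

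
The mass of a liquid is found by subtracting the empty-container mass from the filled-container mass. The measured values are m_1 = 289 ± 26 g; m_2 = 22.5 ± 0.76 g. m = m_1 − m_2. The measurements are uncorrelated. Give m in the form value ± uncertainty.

266 ± 26.0 g

Each term contributes (cᵢ δxᵢ)² to (δm)²:
  (δm_1)² = 676;  (δm_2)² = 0.578
δm = √(677) = 26.0 g
m = 266 g.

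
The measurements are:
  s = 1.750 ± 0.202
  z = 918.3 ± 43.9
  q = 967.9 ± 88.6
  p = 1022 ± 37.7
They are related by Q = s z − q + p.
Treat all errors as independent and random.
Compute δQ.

Let w = s·z = 1607. δw/w = √((1·δs/s)² + (1·δz/z)²) = √(0.0133 + 0.00229) = 0.125, so δw = 201.
Q = w − q + p: δQ = √(δw² + δq² + δp²) = √(40300 + 7850 + 1420) = 223

223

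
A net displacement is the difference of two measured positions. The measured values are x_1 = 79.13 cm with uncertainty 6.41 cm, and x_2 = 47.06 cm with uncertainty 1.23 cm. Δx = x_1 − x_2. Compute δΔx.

6.53 cm

Each term contributes (cᵢ δxᵢ)² to (δΔx)²:
  (δx_1)² = 41.1;  (δx_2)² = 1.51
δΔx = √(42.6) = 6.53 cm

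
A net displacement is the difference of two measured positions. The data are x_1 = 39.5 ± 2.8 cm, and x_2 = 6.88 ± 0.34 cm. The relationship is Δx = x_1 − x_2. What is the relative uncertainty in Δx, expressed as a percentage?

For a sum/difference, combine absolute errors in quadrature:
  (δx_1)² = 7.84;  (δx_2)² = 0.116
δΔx = √(7.96) = 2.82 cm
Δx = 32.6 cm, so δΔx/Δx = 2.82/32.6 = 0.0865.

8.65%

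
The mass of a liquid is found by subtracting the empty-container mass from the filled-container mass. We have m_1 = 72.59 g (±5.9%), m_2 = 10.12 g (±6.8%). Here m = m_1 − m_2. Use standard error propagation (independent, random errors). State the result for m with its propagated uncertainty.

62.47 ± 4.34 g

For a sum/difference, combine absolute errors in quadrature:
  (δm_1)² = 18.3;  (δm_2)² = 0.474
δm = √(18.8) = 4.34 g
m = 62.47 g.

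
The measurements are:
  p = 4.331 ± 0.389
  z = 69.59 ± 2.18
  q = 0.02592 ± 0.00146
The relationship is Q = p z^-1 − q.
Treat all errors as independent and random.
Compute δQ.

0.00610

Let w = p·z^-1 = 0.06224. δw/w = √((1·δp/p)² + (-1·δz/z)²) = √(0.00807 + 0.000981) = 0.0951, so δw = 0.00592.
Q = w − q: δQ = √(δw² + δq²) = √(3.5e-05 + 2.13e-06) = 0.00610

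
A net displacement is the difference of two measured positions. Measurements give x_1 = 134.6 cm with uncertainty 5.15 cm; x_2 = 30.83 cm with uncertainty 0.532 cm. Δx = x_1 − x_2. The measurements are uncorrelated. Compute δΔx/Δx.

For a sum/difference, combine absolute errors in quadrature:
  (δx_1)² = 26.5;  (δx_2)² = 0.283
δΔx = √(26.8) = 5.18 cm
Δx = 103.8 cm, so δΔx/Δx = 5.18/103.8 = 0.0499.

0.0499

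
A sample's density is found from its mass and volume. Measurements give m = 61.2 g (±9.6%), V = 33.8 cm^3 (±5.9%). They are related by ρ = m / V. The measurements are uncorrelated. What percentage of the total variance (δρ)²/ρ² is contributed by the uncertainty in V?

(δρ/ρ)² = (1·δm/m)² + (-1·δV/V)²
  m term: (1×0.0960)² = 0.00922
  V term: (-1×0.0590)² = 0.00348
Total = 0.0127. Share from V = 0.00348/0.0127 = 0.274.

27.4%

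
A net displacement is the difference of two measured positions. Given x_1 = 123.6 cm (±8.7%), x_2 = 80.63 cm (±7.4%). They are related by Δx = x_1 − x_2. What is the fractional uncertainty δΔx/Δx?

Absolute uncertainties add in quadrature for a linear combination:
  (δx_1)² = 116;  (δx_2)² = 35.6
δΔx = √(151) = 12.3 cm
Δx = 42.97 cm, so δΔx/Δx = 12.3/42.97 = 0.286.

0.286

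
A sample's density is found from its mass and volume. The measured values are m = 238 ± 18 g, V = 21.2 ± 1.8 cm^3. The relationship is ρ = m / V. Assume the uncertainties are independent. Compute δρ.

1.28 g/cm^3

ρ is a product of powers, so relative uncertainties combine in quadrature:
  (1·δm/m)² = (1×0.0756)² = 0.00572;  (-1·δV/V)² = (-1×0.0849)² = 0.00721
δρ/ρ = √(0.0129) = 0.114
ρ = 11.2 g/cm^3, so δρ = 0.114 × 11.2 = 1.28 g/cm^3.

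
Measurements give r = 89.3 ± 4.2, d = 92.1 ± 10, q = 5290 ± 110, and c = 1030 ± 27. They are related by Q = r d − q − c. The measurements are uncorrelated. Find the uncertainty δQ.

Let p = r·d = 8220. δp/p = √((1·δr/r)² + (1·δd/d)²) = √(0.00221 + 0.0118) = 0.118, so δp = 973.
Q = p − q − c: δQ = √(δp² + δq² + δc²) = √(9.47e+05 + 12100 + 729) = 980

980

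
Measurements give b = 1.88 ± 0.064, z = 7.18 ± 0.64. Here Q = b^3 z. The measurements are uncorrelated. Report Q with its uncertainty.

47.7 ± 6.47

Since Q is a product/quotient, work with relative uncertainties:
  (3·δb/b)² = (3×0.0340)² = 0.0104;  (1·δz/z)² = (1×0.0891)² = 0.00795
δQ/Q = √(0.0184) = 0.136
Q = 47.7, so δQ = 0.136 × 47.7 = 6.47.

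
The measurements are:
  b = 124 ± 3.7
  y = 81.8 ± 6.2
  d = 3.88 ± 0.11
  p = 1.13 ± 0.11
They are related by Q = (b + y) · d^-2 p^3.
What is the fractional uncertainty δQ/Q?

0.300

Let u = b + y = 206. δu = √(δb² + δy²) = √(13.7 + 38.4) = 7.22, so δu/u = 0.0351.
Q is then a monomial in u, d, p:
δQ/Q = √((δu/u)² + (-2·δd/d)² + (3·δp/p)²) = √(0.00123 + 0.00322 + 0.0853) = 0.300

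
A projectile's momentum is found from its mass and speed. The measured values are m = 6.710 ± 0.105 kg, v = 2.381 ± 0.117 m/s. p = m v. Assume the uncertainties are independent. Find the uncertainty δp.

Relative error in a monomial: (δp/p)² = Σ (nᵢ · δxᵢ/xᵢ)².
  (1·δm/m)² = (1×0.0156)² = 0.000245;  (1·δv/v)² = (1×0.0491)² = 0.00241
δp/p = √(0.00266) = 0.0516
p = 15.98 kg·m/s, so δp = 0.0516 × 15.98 = 0.824 kg·m/s.

0.824 kg·m/s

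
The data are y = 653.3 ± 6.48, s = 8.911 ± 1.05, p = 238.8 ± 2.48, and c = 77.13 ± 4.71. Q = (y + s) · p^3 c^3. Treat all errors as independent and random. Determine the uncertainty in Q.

Let u = y + s = 662.2. δu = √(δy² + δs²) = √(42.0 + 1.10) = 6.56, so δu/u = 0.00991.
Q is then a monomial in u, p, c:
δQ/Q = √((δu/u)² + (3·δp/p)² + (3·δc/c)²) = √(9.83e-05 + 0.000971 + 0.0336) = 0.186
Q = 4.138e+15, so δQ = 0.186 × 4.138e+15 = 7.7e+14.

7.7e+14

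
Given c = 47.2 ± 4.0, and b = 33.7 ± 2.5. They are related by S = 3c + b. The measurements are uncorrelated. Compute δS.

12.3

S is a linear combination, so absolute uncertainties add in quadrature:
  (3·δc)² = 144;  (δb)² = 6.25
δS = √(150) = 12.3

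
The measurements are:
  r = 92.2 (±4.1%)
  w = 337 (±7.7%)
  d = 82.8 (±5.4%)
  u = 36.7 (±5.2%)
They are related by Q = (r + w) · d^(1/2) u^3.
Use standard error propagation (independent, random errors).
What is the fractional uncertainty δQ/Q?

0.170

Let h = r + w = 429. δh = √(δr² + δw²) = √(14.3 + 673) = 26.2, so δh/h = 0.0611.
Q is then a monomial in h, d, u:
δQ/Q = √((δh/h)² + (½·δd/d)² + (3·δu/u)²) = √(0.00373 + 0.000729 + 0.0243) = 0.170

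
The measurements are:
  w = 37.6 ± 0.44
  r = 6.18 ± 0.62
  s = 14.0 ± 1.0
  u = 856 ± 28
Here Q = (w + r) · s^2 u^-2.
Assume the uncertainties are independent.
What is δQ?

Let h = w + r = 43.8. δh = √(δw² + δr²) = √(0.194 + 0.384) = 0.760, so δh/h = 0.0174.
Q is then a monomial in h, s, u:
δQ/Q = √((δh/h)² + (2·δs/s)² + (-2·δu/u)²) = √(0.000302 + 0.0204 + 0.00428) = 0.158
Q = 0.0117, so δQ = 0.158 × 0.0117 = 0.00185.

0.00185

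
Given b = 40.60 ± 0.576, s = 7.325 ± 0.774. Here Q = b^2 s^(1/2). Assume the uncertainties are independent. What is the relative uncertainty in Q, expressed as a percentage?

6.00%

Relative error in a monomial: (δQ/Q)² = Σ (nᵢ · δxᵢ/xᵢ)².
  (2·δb/b)² = (2×0.0142)² = 0.000805;  (½·δs/s)² = (0.5×0.106)² = 0.00279
δQ/Q = √(0.00360) = 0.0600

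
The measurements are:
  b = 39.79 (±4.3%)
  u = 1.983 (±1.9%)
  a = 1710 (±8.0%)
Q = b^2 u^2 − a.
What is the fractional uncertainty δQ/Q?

0.133

Let p = b^2·u^2 = 6226. δp/p = √((2·δb/b)² + (2·δu/u)²) = √(0.00740 + 0.00144) = 0.0940, so δp = 585.
Q = p − a: δQ = √(δp² + δa²) = √(3.43e+05 + 18700) = 601
Q = 4516, so δQ/Q = 601/4516 = 0.133.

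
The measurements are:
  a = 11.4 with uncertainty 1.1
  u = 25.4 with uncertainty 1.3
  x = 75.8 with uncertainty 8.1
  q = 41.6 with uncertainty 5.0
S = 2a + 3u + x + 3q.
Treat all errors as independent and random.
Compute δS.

Each term contributes (cᵢ δxᵢ)² to (δS)²:
  (2·δa)² = 4.84;  (3·δu)² = 15.2;  (δx)² = 65.6;  (3·δq)² = 225
δS = √(311) = 17.6

17.6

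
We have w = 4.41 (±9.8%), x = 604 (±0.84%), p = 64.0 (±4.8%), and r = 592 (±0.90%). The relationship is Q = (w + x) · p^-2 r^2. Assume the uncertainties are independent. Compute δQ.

Let u = w + x = 608. δu = √(δw² + δx²) = √(0.187 + 25.7) = 5.09, so δu/u = 0.00837.
Q is then a monomial in u, p, r:
δQ/Q = √((δu/u)² + (-2·δp/p)² + (2·δr/r)²) = √(7e-05 + 0.00922 + 0.000324) = 0.0980
Q = 52100, so δQ = 0.0980 × 52100 = 5100.

5100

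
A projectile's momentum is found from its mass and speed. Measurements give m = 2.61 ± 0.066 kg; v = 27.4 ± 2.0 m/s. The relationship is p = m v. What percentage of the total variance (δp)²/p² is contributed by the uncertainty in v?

89.3%

(δp/p)² = (1·δm/m)² + (1·δv/v)²
  m term: (1×0.0253)² = 0.000639
  v term: (1×0.0730)² = 0.00533
Total = 0.00597. Share from v = 0.00533/0.00597 = 0.893.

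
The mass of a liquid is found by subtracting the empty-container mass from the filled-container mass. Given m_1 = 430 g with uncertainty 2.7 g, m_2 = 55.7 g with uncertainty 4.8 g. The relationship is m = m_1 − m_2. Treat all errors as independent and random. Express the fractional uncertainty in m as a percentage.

1.47%

Absolute uncertainties add in quadrature for a linear combination:
  (δm_1)² = 7.29;  (δm_2)² = 23.0
δm = √(30.3) = 5.51 g
m = 374 g, so δm/m = 5.51/374 = 0.0147.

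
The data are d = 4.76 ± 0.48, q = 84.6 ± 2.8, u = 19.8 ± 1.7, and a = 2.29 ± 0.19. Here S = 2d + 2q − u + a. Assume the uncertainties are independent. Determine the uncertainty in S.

5.93

S is a linear combination, so absolute uncertainties add in quadrature:
  (2·δd)² = 0.922;  (2·δq)² = 31.4;  (δu)² = 2.89;  (δa)² = 0.0361
δS = √(35.2) = 5.93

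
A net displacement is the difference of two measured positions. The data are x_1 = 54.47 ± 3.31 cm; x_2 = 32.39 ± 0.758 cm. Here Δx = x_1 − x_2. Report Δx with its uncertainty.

Δx is a linear combination, so absolute uncertainties add in quadrature:
  (δx_1)² = 11.0;  (δx_2)² = 0.575
δΔx = √(11.5) = 3.40 cm
Δx = 22.08 cm.

22.08 ± 3.40 cm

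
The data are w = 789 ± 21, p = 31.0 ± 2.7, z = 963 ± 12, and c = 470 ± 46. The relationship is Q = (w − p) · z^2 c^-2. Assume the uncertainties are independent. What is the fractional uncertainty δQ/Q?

Let u = w − p = 758. δu = √(δw² + δp²) = √(441 + 7.29) = 21.2, so δu/u = 0.0279.
Q is then a monomial in u, z, c:
δQ/Q = √((δu/u)² + (2·δz/z)² + (-2·δc/c)²) = √(0.000780 + 0.000621 + 0.0383) = 0.199

0.199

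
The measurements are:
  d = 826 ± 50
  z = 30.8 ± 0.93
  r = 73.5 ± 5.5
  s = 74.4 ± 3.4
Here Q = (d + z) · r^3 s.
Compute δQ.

5.98e+09

Let u = d + z = 857. δu = √(δd² + δz²) = √(2500 + 0.865) = 50.0, so δu/u = 0.0584.
Q is then a monomial in u, r, s:
δQ/Q = √((δu/u)² + (3·δr/r)² + (1·δs/s)²) = √(0.00341 + 0.0504 + 0.00209) = 0.236
Q = 2.53e+10, so δQ = 0.236 × 2.53e+10 = 5.98e+09.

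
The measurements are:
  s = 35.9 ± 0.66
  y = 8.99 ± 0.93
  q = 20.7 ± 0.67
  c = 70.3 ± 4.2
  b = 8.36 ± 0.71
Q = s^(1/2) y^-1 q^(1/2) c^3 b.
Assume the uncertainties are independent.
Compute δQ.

1.98e+06

Each factor contributes (exponent × relative error)² to (δQ/Q)²:
  (½·δs/s)² = (0.5×0.0184)² = 8.45e-05;  (-1·δy/y)² = (-1×0.103)² = 0.0107;  (½·δq/q)² = (0.5×0.0324)² = 0.000262;  (3·δc/c)² = (3×0.0597)² = 0.0321;  (1·δb/b)² = (1×0.0849)² = 0.00721
δQ/Q = √(0.0504) = 0.224
Q = 8.81e+06, so δQ = 0.224 × 8.81e+06 = 1.98e+06.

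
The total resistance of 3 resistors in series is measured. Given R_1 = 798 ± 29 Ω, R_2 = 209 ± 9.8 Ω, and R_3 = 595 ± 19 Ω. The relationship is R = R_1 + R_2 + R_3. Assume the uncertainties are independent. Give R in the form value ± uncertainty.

Sums and differences: (δR)² = Σ (cᵢ δxᵢ)².
  (δR_1)² = 841;  (δR_2)² = 96.0;  (δR_3)² = 361
δR = √(1300) = 36.0 Ω
R = 1600 Ω.

1600 ± 36.0 Ω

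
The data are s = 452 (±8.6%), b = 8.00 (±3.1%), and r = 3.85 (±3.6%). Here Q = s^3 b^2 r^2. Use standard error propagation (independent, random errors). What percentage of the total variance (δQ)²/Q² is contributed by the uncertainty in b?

(δQ/Q)² = (3·δs/s)² + (2·δb/b)² + (2·δr/r)²
  s term: (3×0.0860)² = 0.0666
  b term: (2×0.0310)² = 0.00384
  r term: (2×0.0360)² = 0.00518
Total = 0.0756. Share from b = 0.00384/0.0756 = 0.0509.

5.09%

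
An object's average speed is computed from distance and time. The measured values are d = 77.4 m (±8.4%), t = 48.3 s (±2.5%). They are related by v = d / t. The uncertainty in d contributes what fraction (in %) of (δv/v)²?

91.9%

(δv/v)² = (1·δd/d)² + (-1·δt/t)²
  d term: (1×0.0840)² = 0.00706
  t term: (-1×0.0250)² = 0.000625
Total = 0.00768. Share from d = 0.00706/0.00768 = 0.919.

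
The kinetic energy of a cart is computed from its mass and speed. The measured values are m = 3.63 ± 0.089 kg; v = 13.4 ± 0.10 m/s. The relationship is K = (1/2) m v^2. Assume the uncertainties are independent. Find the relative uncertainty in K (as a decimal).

Relative error in a monomial: (δK/K)² = Σ (nᵢ · δxᵢ/xᵢ)².
  (1·δm/m)² = (1×0.0245)² = 0.000601;  (2·δv/v)² = (2×0.00746)² = 0.000223
δK/K = √(0.000824) = 0.0287

0.0287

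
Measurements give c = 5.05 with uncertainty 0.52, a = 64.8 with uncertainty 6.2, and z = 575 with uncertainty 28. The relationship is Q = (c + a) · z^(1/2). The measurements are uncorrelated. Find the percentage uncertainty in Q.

9.23%

Let u = c + a = 69.8. δu = √(δc² + δa²) = √(0.270 + 38.4) = 6.22, so δu/u = 0.0891.
Q is then a monomial in u, z:
δQ/Q = √((δu/u)² + (½·δz/z)²) = √(0.00793 + 0.000593) = 0.0923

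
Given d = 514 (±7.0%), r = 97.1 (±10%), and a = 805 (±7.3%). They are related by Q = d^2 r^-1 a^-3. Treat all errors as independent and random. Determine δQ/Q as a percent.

27.8%

Each factor contributes (exponent × relative error)² to (δQ/Q)²:
  (2·δd/d)² = (2×0.0700)² = 0.0196;  (-1·δr/r)² = (-1×0.100)² = 0.0100;  (-3·δa/a)² = (-3×0.0730)² = 0.0480
δQ/Q = √(0.0776) = 0.278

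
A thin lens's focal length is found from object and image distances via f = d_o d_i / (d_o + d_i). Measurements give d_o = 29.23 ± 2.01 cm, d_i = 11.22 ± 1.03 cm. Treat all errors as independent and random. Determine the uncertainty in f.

∂f/∂d_o = (d_i/(d_o+d_i))² = 0.0769;  ∂f/∂d_i = (d_o/(d_o+d_i))² = 0.522
δf = √((∂f/∂d_o · δd_o)² + (∂f/∂d_i · δd_i)²) = √(0.0239 + 0.289) = 0.560 cm

0.560 cm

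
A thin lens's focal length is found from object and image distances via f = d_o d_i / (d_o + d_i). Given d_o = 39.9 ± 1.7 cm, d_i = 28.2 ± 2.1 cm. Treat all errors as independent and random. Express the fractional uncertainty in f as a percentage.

4.71%

∂f/∂d_o = (d_i/(d_o+d_i))² = 0.171;  ∂f/∂d_i = (d_o/(d_o+d_i))² = 0.343
δf = √((∂f/∂d_o · δd_o)² + (∂f/∂d_i · δd_i)²) = √(0.0850 + 0.520) = 0.778 cm
f = 16.5 cm, so δf/f = 0.778/16.5 = 0.0471.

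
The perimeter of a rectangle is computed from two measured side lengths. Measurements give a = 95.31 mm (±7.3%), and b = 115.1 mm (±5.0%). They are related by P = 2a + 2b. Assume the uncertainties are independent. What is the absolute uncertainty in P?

Absolute uncertainties add in quadrature for a linear combination:
  (2·δa)² = 194;  (2·δb)² = 132
δP = √(326) = 18.1 mm

18.1 mm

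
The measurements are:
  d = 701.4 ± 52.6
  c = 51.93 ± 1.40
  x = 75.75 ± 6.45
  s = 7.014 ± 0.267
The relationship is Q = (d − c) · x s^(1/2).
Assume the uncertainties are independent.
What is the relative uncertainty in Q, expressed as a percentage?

11.9%

Let u = d − c = 649.5. δu = √(δd² + δc²) = √(2770 + 1.96) = 52.6, so δu/u = 0.0810.
Q is then a monomial in u, x, s:
δQ/Q = √((δu/u)² + (1·δx/x)² + (½·δs/s)²) = √(0.00656 + 0.00725 + 0.000362) = 0.119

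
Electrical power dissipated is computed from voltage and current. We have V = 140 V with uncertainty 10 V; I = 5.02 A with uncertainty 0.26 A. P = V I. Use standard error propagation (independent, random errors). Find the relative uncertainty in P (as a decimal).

Relative error in a monomial: (δP/P)² = Σ (nᵢ · δxᵢ/xᵢ)².
  (1·δV/V)² = (1×0.0714)² = 0.00510;  (1·δI/I)² = (1×0.0518)² = 0.00268
δP/P = √(0.00778) = 0.0882

0.0882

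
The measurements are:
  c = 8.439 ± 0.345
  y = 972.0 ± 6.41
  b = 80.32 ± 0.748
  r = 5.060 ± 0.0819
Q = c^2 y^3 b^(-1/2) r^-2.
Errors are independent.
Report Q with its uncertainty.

(2.850 ± 0.257) × 10^8

Q is a product of powers, so relative uncertainties combine in quadrature:
  (2·δc/c)² = (2×0.0409)² = 0.00669;  (3·δy/y)² = (3×0.00659)² = 0.000391;  (−½·δb/b)² = (-0.5×0.00931)² = 2.17e-05;  (-2·δr/r)² = (-2×0.0162)² = 0.00105
δQ/Q = √(0.00815) = 0.0903
Q = 2.85e+08, so δQ = 0.0903 × 2.85e+08 = 2.57e+07.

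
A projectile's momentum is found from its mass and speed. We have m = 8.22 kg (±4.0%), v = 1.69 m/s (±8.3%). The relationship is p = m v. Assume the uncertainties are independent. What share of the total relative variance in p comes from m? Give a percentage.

(δp/p)² = (1·δm/m)² + (1·δv/v)²
  m term: (1×0.0400)² = 0.00160
  v term: (1×0.0830)² = 0.00689
Total = 0.00849. Share from m = 0.00160/0.00849 = 0.188.

18.8%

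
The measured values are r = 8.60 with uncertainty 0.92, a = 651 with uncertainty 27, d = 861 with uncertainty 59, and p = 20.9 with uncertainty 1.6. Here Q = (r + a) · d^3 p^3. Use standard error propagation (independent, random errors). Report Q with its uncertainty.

Let u = r + a = 660. δu = √(δr² + δa²) = √(0.846 + 729) = 27.0, so δu/u = 0.0410.
Q is then a monomial in u, d, p:
δQ/Q = √((δu/u)² + (3·δd/d)² + (3·δp/p)²) = √(0.00168 + 0.0423 + 0.0527) = 0.311
Q = 3.84e+15, so δQ = 0.311 × 3.84e+15 = 1.2e+15.

(3.84 ± 1.20) × 10^15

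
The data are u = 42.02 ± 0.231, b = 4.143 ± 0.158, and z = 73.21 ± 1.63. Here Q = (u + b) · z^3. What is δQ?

Let w = u + b = 46.16. δw = √(δu² + δb²) = √(0.0534 + 0.0250) = 0.280, so δw/w = 0.00606.
Q is then a monomial in w, z:
δQ/Q = √((δw/w)² + (3·δz/z)²) = √(3.68e-05 + 0.00446) = 0.0671
Q = 1.811e+07, so δQ = 0.0671 × 1.811e+07 = 1.21e+06.

1.21e+06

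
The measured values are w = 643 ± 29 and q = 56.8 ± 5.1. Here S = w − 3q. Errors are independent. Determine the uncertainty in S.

32.8

Sums and differences: (δS)² = Σ (cᵢ δxᵢ)².
  (δw)² = 841;  (3·δq)² = 234
δS = √(1080) = 32.8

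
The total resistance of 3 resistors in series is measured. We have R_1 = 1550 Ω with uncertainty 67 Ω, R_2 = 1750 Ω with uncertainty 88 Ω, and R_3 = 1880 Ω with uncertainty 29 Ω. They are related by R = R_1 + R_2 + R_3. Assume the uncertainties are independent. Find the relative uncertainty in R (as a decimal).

0.0221

Sums and differences: (δR)² = Σ (cᵢ δxᵢ)².
  (δR_1)² = 4490;  (δR_2)² = 7740;  (δR_3)² = 841
δR = √(13100) = 114 Ω
R = 5180 Ω, so δR/R = 114/5180 = 0.0221.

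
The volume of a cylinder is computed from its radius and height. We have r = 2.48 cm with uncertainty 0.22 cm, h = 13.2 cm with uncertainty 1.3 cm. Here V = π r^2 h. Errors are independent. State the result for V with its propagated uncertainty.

V is a product of powers, so relative uncertainties combine in quadrature:
  (2·δr/r)² = (2×0.0887)² = 0.0315;  (1·δh/h)² = (1×0.0985)² = 0.00970
δV/V = √(0.0412) = 0.203
V = 255 cm^3, so δV = 0.203 × 255 = 51.8 cm^3.

255 ± 51.8 cm^3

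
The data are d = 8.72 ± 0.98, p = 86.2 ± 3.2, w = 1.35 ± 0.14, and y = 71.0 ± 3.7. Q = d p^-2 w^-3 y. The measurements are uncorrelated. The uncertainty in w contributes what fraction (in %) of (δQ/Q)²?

(δQ/Q)² = (1·δd/d)² + (-2·δp/p)² + (-3·δw/w)² + (1·δy/y)²
  d term: (1×0.112)² = 0.0126
  p term: (-2×0.0371)² = 0.00551
  w term: (-3×0.104)² = 0.0968
  y term: (1×0.0521)² = 0.00272
Total = 0.118. Share from w = 0.0968/0.118 = 0.823.

82.3%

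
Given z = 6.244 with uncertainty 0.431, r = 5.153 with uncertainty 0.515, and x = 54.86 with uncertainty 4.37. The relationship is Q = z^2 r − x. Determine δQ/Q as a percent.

23.6%

Let p = z^2·r = 200.9. δp/p = √((2·δz/z)² + (1·δr/r)²) = √(0.0191 + 0.00999) = 0.170, so δp = 34.2.
Q = p − x: δQ = √(δp² + δx²) = √(1170 + 19.1) = 34.5
Q = 146.0, so δQ/Q = 34.5/146.0 = 0.236.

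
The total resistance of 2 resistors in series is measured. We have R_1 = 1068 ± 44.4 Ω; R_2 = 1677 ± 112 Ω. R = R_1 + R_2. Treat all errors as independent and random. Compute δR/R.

0.0439

R is a linear combination, so absolute uncertainties add in quadrature:
  (δR_1)² = 1970;  (δR_2)² = 12500
δR = √(14500) = 120 Ω
R = 2745 Ω, so δR/R = 120/2745 = 0.0439.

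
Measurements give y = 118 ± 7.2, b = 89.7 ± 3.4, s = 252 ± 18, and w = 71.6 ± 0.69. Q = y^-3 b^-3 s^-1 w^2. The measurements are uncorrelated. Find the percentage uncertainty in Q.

Each factor contributes (exponent × relative error)² to (δQ/Q)²:
  (-3·δy/y)² = (-3×0.0610)² = 0.0335;  (-3·δb/b)² = (-3×0.0379)² = 0.0129;  (-1·δs/s)² = (-1×0.0714)² = 0.00510;  (2·δw/w)² = (2×0.00964)² = 0.000371
δQ/Q = √(0.0519) = 0.228

22.8%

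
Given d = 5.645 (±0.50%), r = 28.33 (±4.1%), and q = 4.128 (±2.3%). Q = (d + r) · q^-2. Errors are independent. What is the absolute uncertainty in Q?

0.114

Let u = d + r = 33.97. δu = √(δd² + δr²) = √(0.000797 + 1.35) = 1.16, so δu/u = 0.0342.
Q is then a monomial in u, q:
δQ/Q = √((δu/u)² + (-2·δq/q)²) = √(0.00117 + 0.00212) = 0.0573
Q = 1.994, so δQ = 0.0573 × 1.994 = 0.114.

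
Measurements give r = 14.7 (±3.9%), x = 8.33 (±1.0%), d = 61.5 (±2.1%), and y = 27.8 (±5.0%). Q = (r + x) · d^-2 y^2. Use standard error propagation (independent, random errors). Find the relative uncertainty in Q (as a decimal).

0.111

Let u = r + x = 23.0. δu = √(δr² + δx²) = √(0.329 + 0.00694) = 0.579, so δu/u = 0.0252.
Q is then a monomial in u, d, y:
δQ/Q = √((δu/u)² + (-2·δd/d)² + (2·δy/y)²) = √(0.000633 + 0.00176 + 0.0100) = 0.111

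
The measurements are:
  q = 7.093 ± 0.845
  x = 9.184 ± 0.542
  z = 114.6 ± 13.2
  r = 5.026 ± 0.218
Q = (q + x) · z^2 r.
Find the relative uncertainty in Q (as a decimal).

Let u = q + x = 16.28. δu = √(δq² + δx²) = √(0.714 + 0.294) = 1.00, so δu/u = 0.0617.
Q is then a monomial in u, z, r:
δQ/Q = √((δu/u)² + (2·δz/z)² + (1·δr/r)²) = √(0.00380 + 0.0531 + 0.00188) = 0.242

0.242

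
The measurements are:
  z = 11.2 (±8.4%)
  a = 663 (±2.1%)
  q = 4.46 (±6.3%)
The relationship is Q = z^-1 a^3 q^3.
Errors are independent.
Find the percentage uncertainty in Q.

21.6%

Products/powers → add relative errors in quadrature, weighted by exponent:
  (-1·δz/z)² = (-1×0.0840)² = 0.00706;  (3·δa/a)² = (3×0.0210)² = 0.00397;  (3·δq/q)² = (3×0.0630)² = 0.0357
δQ/Q = √(0.0467) = 0.216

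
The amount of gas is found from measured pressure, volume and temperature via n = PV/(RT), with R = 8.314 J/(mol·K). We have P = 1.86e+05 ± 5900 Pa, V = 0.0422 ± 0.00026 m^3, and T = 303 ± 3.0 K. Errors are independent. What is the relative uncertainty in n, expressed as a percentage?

3.38%

Since n is a product/quotient, work with relative uncertainties:
  (1·δP/P)² = (1×0.0317)² = 0.00101;  (1·δV/V)² = (1×0.00616)² = 3.8e-05;  (-1·δT/T)² = (-1×0.00990)² = 9.8e-05
δn/n = √(0.00114) = 0.0338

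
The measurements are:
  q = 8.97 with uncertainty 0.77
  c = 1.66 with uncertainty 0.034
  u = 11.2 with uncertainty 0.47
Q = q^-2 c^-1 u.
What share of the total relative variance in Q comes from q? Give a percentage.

93.1%

(δQ/Q)² = (-2·δq/q)² + (-1·δc/c)² + (1·δu/u)²
  q term: (-2×0.0858)² = 0.0295
  c term: (-1×0.0205)² = 0.000420
  u term: (1×0.0420)² = 0.00176
Total = 0.0317. Share from q = 0.0295/0.0317 = 0.931.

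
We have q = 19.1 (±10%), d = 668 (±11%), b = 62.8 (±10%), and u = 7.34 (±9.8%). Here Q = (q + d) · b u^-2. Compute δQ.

196

Let w = q + d = 687. δw = √(δq² + δd²) = √(3.65 + 5400) = 73.5, so δw/w = 0.107.
Q is then a monomial in w, b, u:
δQ/Q = √((δw/w)² + (1·δb/b)² + (-2·δu/u)²) = √(0.0114 + 0.0100 + 0.0384) = 0.245
Q = 801, so δQ = 0.245 × 801 = 196.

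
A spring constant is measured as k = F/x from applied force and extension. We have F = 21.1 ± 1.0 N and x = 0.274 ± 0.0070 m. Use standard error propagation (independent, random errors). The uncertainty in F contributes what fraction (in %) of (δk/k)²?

77.5%

(δk/k)² = (1·δF/F)² + (-1·δx/x)²
  F term: (1×0.0474)² = 0.00225
  x term: (-1×0.0255)² = 0.000653
Total = 0.00290. Share from F = 0.00225/0.00290 = 0.775.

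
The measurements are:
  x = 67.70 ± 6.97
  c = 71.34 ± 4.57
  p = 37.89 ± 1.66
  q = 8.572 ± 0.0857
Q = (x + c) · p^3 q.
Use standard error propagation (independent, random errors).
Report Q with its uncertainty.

Let u = x + c = 139.0. δu = √(δx² + δc²) = √(48.6 + 20.9) = 8.33, so δu/u = 0.0599.
Q is then a monomial in u, p, q:
δQ/Q = √((δu/u)² + (3·δp/p)² + (1·δq/q)²) = √(0.00359 + 0.0173 + 0.0001) = 0.145
Q = 6.483e+07, so δQ = 0.145 × 6.483e+07 = 9.39e+06.

(6.483 ± 0.939) × 10^7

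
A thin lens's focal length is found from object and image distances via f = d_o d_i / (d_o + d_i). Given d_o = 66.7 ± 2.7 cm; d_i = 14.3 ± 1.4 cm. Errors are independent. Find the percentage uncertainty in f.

8.09%

∂f/∂d_o = (d_i/(d_o+d_i))² = 0.0312;  ∂f/∂d_i = (d_o/(d_o+d_i))² = 0.678
δf = √((∂f/∂d_o · δd_o)² + (∂f/∂d_i · δd_i)²) = √(0.00708 + 0.901) = 0.953 cm
f = 11.8 cm, so δf/f = 0.953/11.8 = 0.0809.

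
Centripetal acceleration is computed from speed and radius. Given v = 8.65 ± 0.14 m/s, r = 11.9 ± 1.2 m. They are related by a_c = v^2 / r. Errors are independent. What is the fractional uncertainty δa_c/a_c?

For a monomial a_c ∝ v^2, r^-1, fractional errors add in quadrature:
  (2·δv/v)² = (2×0.0162)² = 0.00105;  (-1·δr/r)² = (-1×0.101)² = 0.0102
δa_c/a_c = √(0.0112) = 0.106

0.106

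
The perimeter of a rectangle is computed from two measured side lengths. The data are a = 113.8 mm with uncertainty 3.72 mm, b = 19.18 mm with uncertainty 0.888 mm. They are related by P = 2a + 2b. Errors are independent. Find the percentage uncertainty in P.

For a sum/difference, combine absolute errors in quadrature:
  (2·δa)² = 55.4;  (2·δb)² = 3.15
δP = √(58.5) = 7.65 mm
P = 266.0 mm, so δP/P = 7.65/266.0 = 0.0288.

2.88%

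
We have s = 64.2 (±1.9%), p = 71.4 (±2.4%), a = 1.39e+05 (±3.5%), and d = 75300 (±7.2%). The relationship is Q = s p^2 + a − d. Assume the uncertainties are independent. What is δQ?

Let w = s·p^2 = 3.27e+05. δw/w = √((1·δs/s)² + (2·δp/p)²) = √(0.000361 + 0.00230) = 0.0516, so δw = 16900.
Q = w + a − d: δQ = √(δw² + δa² + δd²) = √(2.85e+08 + 2.37e+07 + 2.94e+07) = 18400

18400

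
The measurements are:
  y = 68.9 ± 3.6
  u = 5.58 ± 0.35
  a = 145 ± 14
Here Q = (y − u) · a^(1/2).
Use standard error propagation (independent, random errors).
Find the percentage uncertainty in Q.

Let w = y − u = 63.3. δw = √(δy² + δu²) = √(13.0 + 0.122) = 3.62, so δw/w = 0.0571.
Q is then a monomial in w, a:
δQ/Q = √((δw/w)² + (½·δa/a)²) = √(0.00326 + 0.00233) = 0.0748

7.48%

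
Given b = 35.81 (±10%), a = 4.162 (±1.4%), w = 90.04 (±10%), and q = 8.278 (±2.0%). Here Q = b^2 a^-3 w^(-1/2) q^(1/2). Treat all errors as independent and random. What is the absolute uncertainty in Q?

1.14

For a monomial Q ∝ b^2, a^-3, w^(-1/2), q^(1/2), fractional errors add in quadrature:
  (2·δb/b)² = (2×0.100)² = 0.0400;  (-3·δa/a)² = (-3×0.0140)² = 0.00176;  (−½·δw/w)² = (-0.5×0.100)² = 0.00250;  (½·δq/q)² = (0.5×0.0200)² = 0.000100
δQ/Q = √(0.0444) = 0.211
Q = 5.393, so δQ = 0.211 × 5.393 = 1.14.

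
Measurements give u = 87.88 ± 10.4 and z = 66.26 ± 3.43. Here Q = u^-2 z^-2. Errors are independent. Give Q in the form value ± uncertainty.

Each factor contributes (exponent × relative error)² to (δQ/Q)²:
  (-2·δu/u)² = (-2×0.118)² = 0.0560;  (-2·δz/z)² = (-2×0.0518)² = 0.0107
δQ/Q = √(0.0667) = 0.258
Q = 2.949e-08, so δQ = 0.258 × 2.949e-08 = 7.62e-09.

(2.949 ± 0.762) × 10^-8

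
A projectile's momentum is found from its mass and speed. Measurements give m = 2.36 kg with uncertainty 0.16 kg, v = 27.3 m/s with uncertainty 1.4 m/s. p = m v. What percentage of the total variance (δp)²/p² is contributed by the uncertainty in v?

(δp/p)² = (1·δm/m)² + (1·δv/v)²
  m term: (1×0.0678)² = 0.00460
  v term: (1×0.0513)² = 0.00263
Total = 0.00723. Share from v = 0.00263/0.00723 = 0.364.

36.4%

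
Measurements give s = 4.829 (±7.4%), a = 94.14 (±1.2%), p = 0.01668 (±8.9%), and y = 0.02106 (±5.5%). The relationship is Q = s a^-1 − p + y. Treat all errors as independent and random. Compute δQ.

Let w = s·a^-1 = 0.05130. δw/w = √((1·δs/s)² + (-1·δa/a)²) = √(0.00548 + 0.000144) = 0.0750, so δw = 0.00385.
Q = w − p + y: δQ = √(δw² + δp² + δy²) = √(1.48e-05 + 2.2e-06 + 1.34e-06) = 0.00428

0.00428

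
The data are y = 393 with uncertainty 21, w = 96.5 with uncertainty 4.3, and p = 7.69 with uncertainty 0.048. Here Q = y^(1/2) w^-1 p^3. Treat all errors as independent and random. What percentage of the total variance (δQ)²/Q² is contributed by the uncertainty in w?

(δQ/Q)² = (½·δy/y)² + (-1·δw/w)² + (3·δp/p)²
  y term: (0.5×0.0534)² = 0.000714
  w term: (-1×0.0446)² = 0.00199
  p term: (3×0.00624)² = 0.000351
Total = 0.00305. Share from w = 0.00199/0.00305 = 0.651.

65.1%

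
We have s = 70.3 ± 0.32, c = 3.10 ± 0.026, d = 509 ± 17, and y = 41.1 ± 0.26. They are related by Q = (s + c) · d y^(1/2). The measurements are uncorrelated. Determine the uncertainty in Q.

8100

Let u = s + c = 73.4. δu = √(δs² + δc²) = √(0.102 + 0.000676) = 0.321, so δu/u = 0.00437.
Q is then a monomial in u, d, y:
δQ/Q = √((δu/u)² + (1·δd/d)² + (½·δy/y)²) = √(1.91e-05 + 0.00112 + 1e-05) = 0.0338
Q = 2.4e+05, so δQ = 0.0338 × 2.4e+05 = 8100.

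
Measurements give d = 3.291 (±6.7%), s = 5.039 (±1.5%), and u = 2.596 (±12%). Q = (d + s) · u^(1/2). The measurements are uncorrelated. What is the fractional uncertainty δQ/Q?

0.0662

Let w = d + s = 8.330. δw = √(δd² + δs²) = √(0.0486 + 0.00571) = 0.233, so δw/w = 0.0280.
Q is then a monomial in w, u:
δQ/Q = √((δw/w)² + (½·δu/u)²) = √(0.000783 + 0.00360) = 0.0662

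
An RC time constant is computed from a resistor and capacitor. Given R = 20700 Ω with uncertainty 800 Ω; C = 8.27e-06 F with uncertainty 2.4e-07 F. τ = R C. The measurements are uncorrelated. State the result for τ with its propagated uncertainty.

0.171 ± 0.00827 s

Relative error in a monomial: (δτ/τ)² = Σ (nᵢ · δxᵢ/xᵢ)².
  (1·δR/R)² = (1×0.0386)² = 0.00149;  (1·δC/C)² = (1×0.0290)² = 0.000842
δτ/τ = √(0.00234) = 0.0483
τ = 0.171 s, so δτ = 0.0483 × 0.171 = 0.00827 s.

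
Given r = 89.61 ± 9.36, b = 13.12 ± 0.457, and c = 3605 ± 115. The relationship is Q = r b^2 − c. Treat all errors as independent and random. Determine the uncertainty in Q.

Let p = r·b^2 = 15420. δp/p = √((1·δr/r)² + (2·δb/b)²) = √(0.0109 + 0.00485) = 0.126, so δp = 1940.
Q = p − c: δQ = √(δp² + δc²) = √(3.75e+06 + 13200) = 1940

1940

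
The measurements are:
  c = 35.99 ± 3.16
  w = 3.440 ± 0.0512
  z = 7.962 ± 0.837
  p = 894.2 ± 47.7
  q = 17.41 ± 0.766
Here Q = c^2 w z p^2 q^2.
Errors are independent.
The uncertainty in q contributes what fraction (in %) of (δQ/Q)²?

12.6%

(δQ/Q)² = (2·δc/c)² + (1·δw/w)² + (1·δz/z)² + (2·δp/p)² + (2·δq/q)²
  c term: (2×0.0878)² = 0.0308
  w term: (1×0.0149)² = 0.000222
  z term: (1×0.105)² = 0.0111
  p term: (2×0.0533)² = 0.0114
  q term: (2×0.0440)² = 0.00774
Total = 0.0612. Share from q = 0.00774/0.0612 = 0.126.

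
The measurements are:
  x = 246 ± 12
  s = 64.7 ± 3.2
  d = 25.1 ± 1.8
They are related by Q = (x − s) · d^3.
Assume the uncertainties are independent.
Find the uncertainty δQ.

Let u = x − s = 181. δu = √(δx² + δs²) = √(144 + 10.2) = 12.4, so δu/u = 0.0685.
Q is then a monomial in u, d:
δQ/Q = √((δu/u)² + (3·δd/d)²) = √(0.00469 + 0.0463) = 0.226
Q = 2.87e+06, so δQ = 0.226 × 2.87e+06 = 6.47e+05.

6.47e+05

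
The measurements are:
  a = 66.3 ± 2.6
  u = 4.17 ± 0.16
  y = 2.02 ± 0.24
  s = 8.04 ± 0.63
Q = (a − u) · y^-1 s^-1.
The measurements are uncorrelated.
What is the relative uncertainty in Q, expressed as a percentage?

14.8%

Let w = a − u = 62.1. δw = √(δa² + δu²) = √(6.76 + 0.0256) = 2.60, so δw/w = 0.0419.
Q is then a monomial in w, y, s:
δQ/Q = √((δw/w)² + (-1·δy/y)² + (-1·δs/s)²) = √(0.00176 + 0.0141 + 0.00614) = 0.148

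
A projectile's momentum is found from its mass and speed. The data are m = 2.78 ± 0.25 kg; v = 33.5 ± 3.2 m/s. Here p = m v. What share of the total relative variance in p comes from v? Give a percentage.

53.0%

(δp/p)² = (1·δm/m)² + (1·δv/v)²
  m term: (1×0.0899)² = 0.00809
  v term: (1×0.0955)² = 0.00912
Total = 0.0172. Share from v = 0.00912/0.0172 = 0.530.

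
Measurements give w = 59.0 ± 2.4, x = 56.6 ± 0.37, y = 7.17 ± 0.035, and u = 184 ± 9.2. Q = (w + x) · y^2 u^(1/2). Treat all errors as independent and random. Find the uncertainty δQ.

Let h = w + x = 116. δh = √(δw² + δx²) = √(5.76 + 0.137) = 2.43, so δh/h = 0.0210.
Q is then a monomial in h, y, u:
δQ/Q = √((δh/h)² + (2·δy/y)² + (½·δu/u)²) = √(0.000441 + 9.53e-05 + 0.000625) = 0.0341
Q = 80600, so δQ = 0.0341 × 80600 = 2750.

2750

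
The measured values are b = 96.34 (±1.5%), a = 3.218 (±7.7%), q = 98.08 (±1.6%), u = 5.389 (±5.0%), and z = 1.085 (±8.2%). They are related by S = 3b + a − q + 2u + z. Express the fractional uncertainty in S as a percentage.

2.26%

S is a linear combination, so absolute uncertainties add in quadrature:
  (3·δb)² = 18.8;  (δa)² = 0.0614;  (δq)² = 2.46;  (2·δu)² = 0.290;  (δz)² = 0.00792
δS = √(21.6) = 4.65
S = 206.0, so δS/S = 4.65/206.0 = 0.0226.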